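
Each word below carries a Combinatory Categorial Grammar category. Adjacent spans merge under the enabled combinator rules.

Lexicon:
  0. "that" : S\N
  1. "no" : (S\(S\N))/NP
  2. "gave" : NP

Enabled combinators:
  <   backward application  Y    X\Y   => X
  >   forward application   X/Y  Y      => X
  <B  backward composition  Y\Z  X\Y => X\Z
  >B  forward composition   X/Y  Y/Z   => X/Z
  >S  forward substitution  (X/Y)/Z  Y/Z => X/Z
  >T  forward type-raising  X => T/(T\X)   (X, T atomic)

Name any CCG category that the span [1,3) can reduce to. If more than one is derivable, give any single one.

[0,3] S   <
  [0,1] "that" : S\N
  [1,3] S\(S\N)   >
    [1,2] "no" : (S\(S\N))/NP
    [2,3] "gave" : NP

S\(S\N)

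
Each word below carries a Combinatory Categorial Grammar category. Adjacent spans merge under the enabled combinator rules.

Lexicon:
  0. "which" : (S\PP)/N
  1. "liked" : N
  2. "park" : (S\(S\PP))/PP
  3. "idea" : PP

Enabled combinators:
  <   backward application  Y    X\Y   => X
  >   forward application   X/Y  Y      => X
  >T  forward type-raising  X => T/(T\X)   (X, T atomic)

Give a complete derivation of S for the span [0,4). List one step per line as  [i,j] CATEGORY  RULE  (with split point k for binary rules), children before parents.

[0,1] (S\PP)/N  lex  "which"
[1,2] N  lex  "liked"
[0,2] S\PP  >  k=1
[2,3] (S\(S\PP))/PP  lex  "park"
[3,4] PP  lex  "idea"
[2,4] S\(S\PP)  >  k=3
[0,4] S  <  k=2

[0,4] S   <
  [0,2] S\PP   >
    [0,1] "which" : (S\PP)/N
    [1,2] "liked" : N
  [2,4] S\(S\PP)   >
    [2,3] "park" : (S\(S\PP))/PP
    [3,4] "idea" : PP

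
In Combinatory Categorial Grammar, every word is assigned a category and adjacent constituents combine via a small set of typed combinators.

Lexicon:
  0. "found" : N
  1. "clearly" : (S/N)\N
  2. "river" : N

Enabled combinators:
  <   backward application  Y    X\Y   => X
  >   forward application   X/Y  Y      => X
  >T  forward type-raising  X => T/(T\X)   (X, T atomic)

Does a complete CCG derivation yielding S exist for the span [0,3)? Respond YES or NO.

YES

[0,3] S   >
  [0,2] S/N   <
    [0,1] "found" : N
    [1,2] "clearly" : (S/N)\N
  [2,3] "river" : N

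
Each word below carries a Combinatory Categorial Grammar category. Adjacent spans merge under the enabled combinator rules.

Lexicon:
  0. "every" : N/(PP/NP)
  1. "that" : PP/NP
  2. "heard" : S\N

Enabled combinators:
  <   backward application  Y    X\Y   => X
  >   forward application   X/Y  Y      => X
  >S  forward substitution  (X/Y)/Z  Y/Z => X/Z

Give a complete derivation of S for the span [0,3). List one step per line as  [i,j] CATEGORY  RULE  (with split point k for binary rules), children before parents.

[0,3] S   <
  [0,2] N   >
    [0,1] "every" : N/(PP/NP)
    [1,2] "that" : PP/NP
  [2,3] "heard" : S\N

[0,1] N/(PP/NP)  lex  "every"
[1,2] PP/NP  lex  "that"
[0,2] N  >  k=1
[2,3] S\N  lex  "heard"
[0,3] S  <  k=2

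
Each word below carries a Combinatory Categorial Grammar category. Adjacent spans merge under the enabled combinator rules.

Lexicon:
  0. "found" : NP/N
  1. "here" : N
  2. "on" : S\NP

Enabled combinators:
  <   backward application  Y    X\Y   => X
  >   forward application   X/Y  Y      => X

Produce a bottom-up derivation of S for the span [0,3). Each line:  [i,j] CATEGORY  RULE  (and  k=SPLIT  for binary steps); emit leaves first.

[0,3] S   <
  [0,2] NP   >
    [0,1] "found" : NP/N
    [1,2] "here" : N
  [2,3] "on" : S\NP

[0,1] NP/N  lex  "found"
[1,2] N  lex  "here"
[0,2] NP  >  k=1
[2,3] S\NP  lex  "on"
[0,3] S  <  k=2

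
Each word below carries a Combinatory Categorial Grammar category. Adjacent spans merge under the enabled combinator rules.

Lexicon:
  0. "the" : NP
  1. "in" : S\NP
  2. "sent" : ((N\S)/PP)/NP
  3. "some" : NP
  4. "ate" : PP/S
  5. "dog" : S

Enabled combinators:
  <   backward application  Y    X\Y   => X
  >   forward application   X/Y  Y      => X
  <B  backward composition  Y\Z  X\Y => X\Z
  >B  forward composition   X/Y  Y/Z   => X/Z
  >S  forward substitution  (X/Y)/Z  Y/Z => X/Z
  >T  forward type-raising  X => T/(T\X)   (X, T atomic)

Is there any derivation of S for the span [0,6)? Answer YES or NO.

NP S\NP ((N\S)/PP)/NP NP PP/S S
CKY chart[0,6] = {N, N/(N\N), N/(PP\PP), N/(S\S), NP/(NP\N), PP/(PP\N), S/(S\N)}; S ∉ chart

NO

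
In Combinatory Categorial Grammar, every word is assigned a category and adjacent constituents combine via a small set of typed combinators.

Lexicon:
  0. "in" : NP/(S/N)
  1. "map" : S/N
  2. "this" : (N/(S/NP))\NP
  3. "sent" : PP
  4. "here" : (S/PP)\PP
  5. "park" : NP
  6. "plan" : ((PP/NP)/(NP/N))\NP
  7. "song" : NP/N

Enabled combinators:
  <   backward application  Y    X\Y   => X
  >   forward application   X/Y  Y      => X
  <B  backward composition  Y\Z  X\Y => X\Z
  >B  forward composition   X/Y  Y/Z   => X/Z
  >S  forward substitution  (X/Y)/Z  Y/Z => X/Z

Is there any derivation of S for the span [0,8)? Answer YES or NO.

NO

NP/(S/N) S/N (N/(S/NP))\NP PP (S/PP)\PP NP ((PP/NP)/(NP/N))\NP NP/N
CKY chart[0,8] = {N}; S ∉ chart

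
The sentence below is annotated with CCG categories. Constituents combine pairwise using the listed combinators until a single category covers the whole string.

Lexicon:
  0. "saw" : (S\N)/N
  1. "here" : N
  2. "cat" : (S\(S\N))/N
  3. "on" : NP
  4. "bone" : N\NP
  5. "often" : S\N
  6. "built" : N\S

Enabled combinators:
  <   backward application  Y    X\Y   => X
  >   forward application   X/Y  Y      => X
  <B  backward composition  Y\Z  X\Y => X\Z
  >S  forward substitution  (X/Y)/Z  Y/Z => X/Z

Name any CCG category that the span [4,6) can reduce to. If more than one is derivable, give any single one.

S\NP

[0,7] S   <
  [0,2] S\N   >
    [0,1] "saw" : (S\N)/N
    [1,2] "here" : N
  [2,7] S\(S\N)   >
    [2,3] "cat" : (S\(S\N))/N
    [3,7] N   <
      [3,4] "on" : NP
      [4,7] N\NP   <B
        [4,6] S\NP   <B
          [4,5] "bone" : N\NP
          [5,6] "often" : S\N
        [6,7] "built" : N\S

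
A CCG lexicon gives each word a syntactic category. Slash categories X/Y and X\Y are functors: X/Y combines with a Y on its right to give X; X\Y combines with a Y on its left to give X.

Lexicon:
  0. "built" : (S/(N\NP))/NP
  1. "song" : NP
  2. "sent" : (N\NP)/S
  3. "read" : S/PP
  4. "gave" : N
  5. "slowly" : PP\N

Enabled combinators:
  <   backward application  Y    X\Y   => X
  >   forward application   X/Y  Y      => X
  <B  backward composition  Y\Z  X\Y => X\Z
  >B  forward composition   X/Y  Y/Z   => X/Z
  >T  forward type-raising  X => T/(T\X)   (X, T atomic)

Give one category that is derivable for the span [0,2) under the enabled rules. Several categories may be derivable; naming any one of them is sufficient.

S/(N\NP)

[0,6] S   >
  [0,4] S/PP   >B
    [0,3] S/S   >B
      [0,2] S/(N\NP)   >
        [0,1] "built" : (S/(N\NP))/NP
        [1,2] "song" : NP
      [2,3] "sent" : (N\NP)/S
    [3,4] "read" : S/PP
  [4,6] PP   <
    [4,5] "gave" : N
    [5,6] "slowly" : PP\N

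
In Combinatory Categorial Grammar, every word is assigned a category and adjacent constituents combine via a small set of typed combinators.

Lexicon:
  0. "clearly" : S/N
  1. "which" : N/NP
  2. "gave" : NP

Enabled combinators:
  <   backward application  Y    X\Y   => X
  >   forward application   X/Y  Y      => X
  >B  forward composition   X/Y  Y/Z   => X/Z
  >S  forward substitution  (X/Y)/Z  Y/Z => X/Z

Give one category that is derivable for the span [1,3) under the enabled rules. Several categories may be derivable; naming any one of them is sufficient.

N

[0,3] S   >
  [0,1] "clearly" : S/N
  [1,3] N   >
    [1,2] "which" : N/NP
    [2,3] "gave" : NP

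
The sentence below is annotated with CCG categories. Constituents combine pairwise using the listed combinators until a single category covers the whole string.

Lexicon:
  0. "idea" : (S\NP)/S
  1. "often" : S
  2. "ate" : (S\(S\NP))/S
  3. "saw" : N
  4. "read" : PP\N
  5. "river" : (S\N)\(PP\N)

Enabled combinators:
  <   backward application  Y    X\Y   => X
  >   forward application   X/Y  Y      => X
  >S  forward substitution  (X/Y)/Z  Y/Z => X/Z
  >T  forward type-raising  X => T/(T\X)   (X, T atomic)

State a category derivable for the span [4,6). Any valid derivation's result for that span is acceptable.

[0,6] S   <
  [0,2] S\NP   >
    [0,1] "idea" : (S\NP)/S
    [1,2] "often" : S
  [2,6] S\(S\NP)   >
    [2,3] "ate" : (S\(S\NP))/S
    [3,6] S   <
      [3,4] "saw" : N
      [4,6] S\N   <
        [4,5] "read" : PP\N
        [5,6] "river" : (S\N)\(PP\N)

S\N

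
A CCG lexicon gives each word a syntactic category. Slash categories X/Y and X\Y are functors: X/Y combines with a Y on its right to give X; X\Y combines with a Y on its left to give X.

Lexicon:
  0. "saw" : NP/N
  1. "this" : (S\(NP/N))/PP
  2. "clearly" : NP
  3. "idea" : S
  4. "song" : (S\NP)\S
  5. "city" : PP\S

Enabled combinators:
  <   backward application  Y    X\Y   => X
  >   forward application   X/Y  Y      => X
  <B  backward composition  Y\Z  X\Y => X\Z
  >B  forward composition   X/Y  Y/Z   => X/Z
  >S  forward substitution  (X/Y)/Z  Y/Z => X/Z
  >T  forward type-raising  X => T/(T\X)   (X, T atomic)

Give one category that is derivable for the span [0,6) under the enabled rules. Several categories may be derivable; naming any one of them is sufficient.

[0,6] S   <
  [0,1] "saw" : NP/N
  [1,6] S\(NP/N)   >
    [1,2] "this" : (S\(NP/N))/PP
    [2,6] PP   <
      [2,3] "clearly" : NP
      [3,6] PP\NP   <B
        [3,5] S\NP   <
          [3,4] "idea" : S
          [4,5] "song" : (S\NP)\S
        [5,6] "city" : PP\S

S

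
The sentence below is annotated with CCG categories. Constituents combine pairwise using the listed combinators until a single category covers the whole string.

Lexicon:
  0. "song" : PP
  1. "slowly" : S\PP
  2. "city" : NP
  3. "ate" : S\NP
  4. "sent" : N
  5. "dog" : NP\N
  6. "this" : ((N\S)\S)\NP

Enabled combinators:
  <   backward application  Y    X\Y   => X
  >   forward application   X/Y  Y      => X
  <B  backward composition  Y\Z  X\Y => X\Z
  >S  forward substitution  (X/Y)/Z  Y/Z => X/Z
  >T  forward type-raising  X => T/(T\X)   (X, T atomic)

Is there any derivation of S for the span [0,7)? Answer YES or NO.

NO

PP S\PP NP S\NP N NP\N ((N\S)\S)\NP
CKY chart[0,7] = {N, N/(N\N), NP/(NP\N), PP/(PP\N), S/(S\N)}; S ∉ chart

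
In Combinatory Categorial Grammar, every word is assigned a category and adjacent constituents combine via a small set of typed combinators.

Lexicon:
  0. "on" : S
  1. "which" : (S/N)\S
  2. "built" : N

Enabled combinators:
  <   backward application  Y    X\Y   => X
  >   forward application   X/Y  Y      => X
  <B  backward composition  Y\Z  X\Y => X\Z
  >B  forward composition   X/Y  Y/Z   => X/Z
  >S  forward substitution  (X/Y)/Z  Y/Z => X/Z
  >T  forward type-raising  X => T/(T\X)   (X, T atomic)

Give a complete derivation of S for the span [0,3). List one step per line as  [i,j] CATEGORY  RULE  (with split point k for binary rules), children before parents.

[0,3] S   >
  [0,2] S/N   <
    [0,1] "on" : S
    [1,2] "which" : (S/N)\S
  [2,3] "built" : N

[0,1] S  lex  "on"
[1,2] (S/N)\S  lex  "which"
[0,2] S/N  <  k=1
[2,3] N  lex  "built"
[0,3] S  >  k=2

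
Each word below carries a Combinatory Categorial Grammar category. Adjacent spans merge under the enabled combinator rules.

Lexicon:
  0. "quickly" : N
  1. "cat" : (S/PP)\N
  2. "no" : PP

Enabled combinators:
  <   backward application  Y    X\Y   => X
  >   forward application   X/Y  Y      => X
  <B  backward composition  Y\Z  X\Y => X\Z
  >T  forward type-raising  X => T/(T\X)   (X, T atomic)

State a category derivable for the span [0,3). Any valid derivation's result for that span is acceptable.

S

[0,3] S   >
  [0,2] S/PP   <
    [0,1] "quickly" : N
    [1,2] "cat" : (S/PP)\N
  [2,3] "no" : PP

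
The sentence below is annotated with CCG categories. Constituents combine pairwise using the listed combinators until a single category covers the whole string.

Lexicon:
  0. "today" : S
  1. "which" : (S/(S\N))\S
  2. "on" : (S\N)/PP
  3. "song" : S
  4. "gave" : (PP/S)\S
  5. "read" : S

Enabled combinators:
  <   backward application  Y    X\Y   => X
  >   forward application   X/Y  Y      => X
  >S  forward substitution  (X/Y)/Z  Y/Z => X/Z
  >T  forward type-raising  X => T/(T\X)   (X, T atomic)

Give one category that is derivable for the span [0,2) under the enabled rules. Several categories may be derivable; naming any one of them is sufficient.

S/(S\N)

[0,6] S   >
  [0,2] S/(S\N)   <
    [0,1] "today" : S
    [1,2] "which" : (S/(S\N))\S
  [2,6] S\N   >
    [2,3] "on" : (S\N)/PP
    [3,6] PP   >
      [3,5] PP/S   <
        [3,4] "song" : S
        [4,5] "gave" : (PP/S)\S
      [5,6] "read" : S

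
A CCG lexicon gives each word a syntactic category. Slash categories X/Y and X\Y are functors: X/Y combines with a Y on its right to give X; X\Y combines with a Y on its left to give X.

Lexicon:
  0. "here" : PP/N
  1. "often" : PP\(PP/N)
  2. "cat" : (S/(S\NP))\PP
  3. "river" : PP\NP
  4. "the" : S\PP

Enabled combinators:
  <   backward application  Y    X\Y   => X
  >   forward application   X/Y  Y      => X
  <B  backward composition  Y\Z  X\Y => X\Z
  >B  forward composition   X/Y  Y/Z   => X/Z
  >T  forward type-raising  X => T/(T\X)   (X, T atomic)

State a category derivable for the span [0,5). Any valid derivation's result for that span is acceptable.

[0,5] S   >
  [0,3] S/(S\NP)   <
    [0,2] PP   <
      [0,1] "here" : PP/N
      [1,2] "often" : PP\(PP/N)
    [2,3] "cat" : (S/(S\NP))\PP
  [3,5] S\NP   <B
    [3,4] "river" : PP\NP
    [4,5] "the" : S\PP

S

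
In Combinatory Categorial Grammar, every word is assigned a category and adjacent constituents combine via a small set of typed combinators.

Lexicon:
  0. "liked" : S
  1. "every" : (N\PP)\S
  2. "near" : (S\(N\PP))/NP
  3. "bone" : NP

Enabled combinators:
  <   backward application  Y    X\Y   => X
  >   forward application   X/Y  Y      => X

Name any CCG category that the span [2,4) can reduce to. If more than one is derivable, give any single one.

[0,4] S   <
  [0,2] N\PP   <
    [0,1] "liked" : S
    [1,2] "every" : (N\PP)\S
  [2,4] S\(N\PP)   >
    [2,3] "near" : (S\(N\PP))/NP
    [3,4] "bone" : NP

S\(N\PP)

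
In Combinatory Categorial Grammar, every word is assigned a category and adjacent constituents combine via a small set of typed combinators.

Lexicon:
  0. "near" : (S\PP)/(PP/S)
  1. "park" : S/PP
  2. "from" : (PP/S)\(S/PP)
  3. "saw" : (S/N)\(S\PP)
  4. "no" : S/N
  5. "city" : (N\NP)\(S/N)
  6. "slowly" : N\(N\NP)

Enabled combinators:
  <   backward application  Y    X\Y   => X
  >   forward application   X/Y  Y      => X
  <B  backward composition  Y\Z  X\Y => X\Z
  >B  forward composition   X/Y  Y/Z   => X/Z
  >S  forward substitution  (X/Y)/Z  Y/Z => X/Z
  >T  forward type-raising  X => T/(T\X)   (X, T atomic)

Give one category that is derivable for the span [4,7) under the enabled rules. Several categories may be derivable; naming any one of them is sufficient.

N

[0,7] S   >
  [0,4] S/N   <
    [0,3] S\PP   >
      [0,1] "near" : (S\PP)/(PP/S)
      [1,3] PP/S   <
        [1,2] "park" : S/PP
        [2,3] "from" : (PP/S)\(S/PP)
    [3,4] "saw" : (S/N)\(S\PP)
  [4,7] N   <
    [4,6] N\NP   <
      [4,5] "no" : S/N
      [5,6] "city" : (N\NP)\(S/N)
    [6,7] "slowly" : N\(N\NP)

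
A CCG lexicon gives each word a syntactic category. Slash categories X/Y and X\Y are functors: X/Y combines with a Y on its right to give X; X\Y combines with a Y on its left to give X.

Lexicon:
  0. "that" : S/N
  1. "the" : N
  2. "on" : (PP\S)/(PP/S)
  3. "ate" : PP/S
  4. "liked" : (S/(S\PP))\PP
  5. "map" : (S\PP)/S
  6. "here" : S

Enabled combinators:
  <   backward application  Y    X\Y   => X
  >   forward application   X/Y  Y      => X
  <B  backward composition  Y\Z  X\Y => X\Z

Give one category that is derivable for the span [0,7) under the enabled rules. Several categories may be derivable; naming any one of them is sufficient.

S

[0,7] S   >
  [0,5] S/(S\PP)   <
    [0,4] PP   <
      [0,2] S   >
        [0,1] "that" : S/N
        [1,2] "the" : N
      [2,4] PP\S   >
        [2,3] "on" : (PP\S)/(PP/S)
        [3,4] "ate" : PP/S
    [4,5] "liked" : (S/(S\PP))\PP
  [5,7] S\PP   >
    [5,6] "map" : (S\PP)/S
    [6,7] "here" : S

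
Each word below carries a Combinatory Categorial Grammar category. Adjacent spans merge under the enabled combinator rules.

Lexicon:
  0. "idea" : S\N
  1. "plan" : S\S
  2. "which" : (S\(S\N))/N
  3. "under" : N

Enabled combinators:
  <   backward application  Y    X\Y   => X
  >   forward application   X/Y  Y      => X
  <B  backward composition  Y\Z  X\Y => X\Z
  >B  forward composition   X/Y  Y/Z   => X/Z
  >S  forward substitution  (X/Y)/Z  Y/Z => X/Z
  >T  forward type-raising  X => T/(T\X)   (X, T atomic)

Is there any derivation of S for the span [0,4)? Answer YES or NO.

YES

[0,4] S   <
  [0,2] S\N   <B
    [0,1] "idea" : S\N
    [1,2] "plan" : S\S
  [2,4] S\(S\N)   >
    [2,3] "which" : (S\(S\N))/N
    [3,4] "under" : N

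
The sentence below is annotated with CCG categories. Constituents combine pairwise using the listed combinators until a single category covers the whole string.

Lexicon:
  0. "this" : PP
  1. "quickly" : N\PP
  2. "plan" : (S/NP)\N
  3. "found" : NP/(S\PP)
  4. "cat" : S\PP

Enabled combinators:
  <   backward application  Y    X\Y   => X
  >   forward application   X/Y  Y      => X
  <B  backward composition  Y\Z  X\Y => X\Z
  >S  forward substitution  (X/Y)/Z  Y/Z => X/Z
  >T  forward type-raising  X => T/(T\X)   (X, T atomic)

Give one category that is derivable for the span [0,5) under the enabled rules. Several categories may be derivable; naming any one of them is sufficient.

S

[0,5] S   >
  [0,3] S/NP   <
    [0,2] N   <
      [0,1] "this" : PP
      [1,2] "quickly" : N\PP
    [2,3] "plan" : (S/NP)\N
  [3,5] NP   >
    [3,4] "found" : NP/(S\PP)
    [4,5] "cat" : S\PP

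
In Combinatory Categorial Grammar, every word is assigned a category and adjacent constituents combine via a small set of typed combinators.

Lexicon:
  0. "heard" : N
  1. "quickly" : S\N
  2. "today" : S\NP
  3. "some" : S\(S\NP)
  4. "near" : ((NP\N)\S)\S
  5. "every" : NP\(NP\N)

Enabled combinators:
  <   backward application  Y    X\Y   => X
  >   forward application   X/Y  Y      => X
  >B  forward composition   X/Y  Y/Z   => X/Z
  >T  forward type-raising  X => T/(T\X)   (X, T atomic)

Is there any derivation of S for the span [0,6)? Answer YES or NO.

NO

N S\N S\NP S\(S\NP) ((NP\N)\S)\S NP\(NP\N)
CKY chart[0,6] = {N/(N\NP), NP, NP/(NP\NP), PP/(PP\NP), S/(S\NP)}; S ∉ chart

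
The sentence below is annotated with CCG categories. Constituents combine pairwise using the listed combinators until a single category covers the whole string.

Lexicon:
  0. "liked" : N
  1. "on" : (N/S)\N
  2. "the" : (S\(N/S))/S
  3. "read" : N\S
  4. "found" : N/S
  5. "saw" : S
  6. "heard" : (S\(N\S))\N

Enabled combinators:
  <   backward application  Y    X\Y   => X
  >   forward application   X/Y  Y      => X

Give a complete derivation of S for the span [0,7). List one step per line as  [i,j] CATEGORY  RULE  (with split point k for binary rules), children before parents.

[0,7] S   <
  [0,2] N/S   <
    [0,1] "liked" : N
    [1,2] "on" : (N/S)\N
  [2,7] S\(N/S)   >
    [2,3] "the" : (S\(N/S))/S
    [3,7] S   <
      [3,4] "read" : N\S
      [4,7] S\(N\S)   <
        [4,6] N   >
          [4,5] "found" : N/S
          [5,6] "saw" : S
        [6,7] "heard" : (S\(N\S))\N

[0,1] N  lex  "liked"
[1,2] (N/S)\N  lex  "on"
[0,2] N/S  <  k=1
[2,3] (S\(N/S))/S  lex  "the"
[3,4] N\S  lex  "read"
[4,5] N/S  lex  "found"
[5,6] S  lex  "saw"
[4,6] N  >  k=5
[6,7] (S\(N\S))\N  lex  "heard"
[4,7] S\(N\S)  <  k=6
[3,7] S  <  k=4
[2,7] S\(N/S)  >  k=3
[0,7] S  <  k=2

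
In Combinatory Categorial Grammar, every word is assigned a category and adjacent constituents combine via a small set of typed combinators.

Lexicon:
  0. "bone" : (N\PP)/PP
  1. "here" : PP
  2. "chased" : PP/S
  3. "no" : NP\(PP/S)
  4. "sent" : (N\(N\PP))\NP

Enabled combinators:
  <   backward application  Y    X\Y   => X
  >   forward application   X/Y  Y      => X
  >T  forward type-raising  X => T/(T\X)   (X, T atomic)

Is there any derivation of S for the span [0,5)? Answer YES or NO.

NO

(N\PP)/PP PP PP/S NP\(PP/S) (N\(N\PP))\NP
CKY chart[0,5] = {N, N/(N\N), NP/(NP\N), PP/(PP\N), S/(S\N)}; S ∉ chart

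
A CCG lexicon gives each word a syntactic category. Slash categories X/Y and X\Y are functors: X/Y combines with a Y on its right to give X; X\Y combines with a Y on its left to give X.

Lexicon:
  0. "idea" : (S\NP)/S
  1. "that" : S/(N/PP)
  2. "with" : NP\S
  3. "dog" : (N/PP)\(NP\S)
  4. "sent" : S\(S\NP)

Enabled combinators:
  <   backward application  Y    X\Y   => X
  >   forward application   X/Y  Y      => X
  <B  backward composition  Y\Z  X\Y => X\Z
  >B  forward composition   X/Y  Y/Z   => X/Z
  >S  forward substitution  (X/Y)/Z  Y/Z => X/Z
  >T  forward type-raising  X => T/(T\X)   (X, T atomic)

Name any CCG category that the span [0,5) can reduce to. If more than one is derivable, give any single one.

S

[0,5] S   <
  [0,4] S\NP   >
    [0,1] "idea" : (S\NP)/S
    [1,4] S   >
      [1,2] "that" : S/(N/PP)
      [2,4] N/PP   <
        [2,3] "with" : NP\S
        [3,4] "dog" : (N/PP)\(NP\S)
  [4,5] "sent" : S\(S\NP)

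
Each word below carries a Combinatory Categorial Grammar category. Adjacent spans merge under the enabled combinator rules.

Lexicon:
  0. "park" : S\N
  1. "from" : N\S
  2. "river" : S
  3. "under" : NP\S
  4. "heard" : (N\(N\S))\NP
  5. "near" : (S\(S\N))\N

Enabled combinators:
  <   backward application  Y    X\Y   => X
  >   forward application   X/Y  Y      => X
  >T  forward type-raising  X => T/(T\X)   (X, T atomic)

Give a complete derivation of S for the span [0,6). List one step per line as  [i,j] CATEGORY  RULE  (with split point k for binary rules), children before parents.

[0,6] S   <
  [0,1] "park" : S\N
  [1,6] S\(S\N)   <
    [1,5] N   <
      [1,2] "from" : N\S
      [2,5] N\(N\S)   <
        [2,4] NP   >
          [2,3] NP/(NP\S)   >T
            [2,3] "river" : S
          [3,4] "under" : NP\S
        [4,5] "heard" : (N\(N\S))\NP
    [5,6] "near" : (S\(S\N))\N

[0,1] S\N  lex  "park"
[1,2] N\S  lex  "from"
[2,3] S  lex  "river"
[2,3] NP/(NP\S)  >T
[3,4] NP\S  lex  "under"
[2,4] NP  >  k=3
[4,5] (N\(N\S))\NP  lex  "heard"
[2,5] N\(N\S)  <  k=4
[1,5] N  <  k=2
[5,6] (S\(S\N))\N  lex  "near"
[1,6] S\(S\N)  <  k=5
[0,6] S  <  k=1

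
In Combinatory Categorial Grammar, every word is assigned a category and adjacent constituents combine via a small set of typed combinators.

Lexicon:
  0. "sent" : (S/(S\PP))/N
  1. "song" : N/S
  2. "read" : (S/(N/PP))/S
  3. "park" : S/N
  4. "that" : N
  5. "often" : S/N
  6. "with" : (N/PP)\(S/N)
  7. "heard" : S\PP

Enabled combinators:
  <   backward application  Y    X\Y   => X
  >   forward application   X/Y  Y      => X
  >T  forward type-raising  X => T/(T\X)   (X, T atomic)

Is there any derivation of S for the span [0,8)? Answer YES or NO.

YES

[0,8] S   >
  [0,7] S/(S\PP)   >
    [0,1] "sent" : (S/(S\PP))/N
    [1,7] N   >
      [1,2] "song" : N/S
      [2,7] S   >
        [2,5] S/(N/PP)   >
          [2,3] "read" : (S/(N/PP))/S
          [3,5] S   >
            [3,4] "park" : S/N
            [4,5] "that" : N
        [5,7] N/PP   <
          [5,6] "often" : S/N
          [6,7] "with" : (N/PP)\(S/N)
  [7,8] "heard" : S\PP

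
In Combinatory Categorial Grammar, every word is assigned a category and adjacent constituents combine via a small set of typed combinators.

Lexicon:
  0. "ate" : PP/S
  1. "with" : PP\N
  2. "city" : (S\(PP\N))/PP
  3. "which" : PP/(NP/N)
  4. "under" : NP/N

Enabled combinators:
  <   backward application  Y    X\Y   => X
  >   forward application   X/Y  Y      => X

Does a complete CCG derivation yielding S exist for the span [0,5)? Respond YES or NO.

NO

PP/S PP\N (S\(PP\N))/PP PP/(NP/N) NP/N
CKY chart[0,5] = {PP}; S ∉ chart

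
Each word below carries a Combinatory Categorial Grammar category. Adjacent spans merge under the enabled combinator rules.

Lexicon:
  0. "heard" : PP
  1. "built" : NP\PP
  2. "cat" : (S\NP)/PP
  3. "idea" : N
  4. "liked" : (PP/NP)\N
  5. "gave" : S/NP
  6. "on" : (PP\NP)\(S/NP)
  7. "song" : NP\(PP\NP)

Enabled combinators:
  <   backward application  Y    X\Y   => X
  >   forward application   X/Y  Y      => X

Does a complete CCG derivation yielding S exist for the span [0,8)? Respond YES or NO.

[0,8] S   <
  [0,2] NP   <
    [0,1] "heard" : PP
    [1,2] "built" : NP\PP
  [2,8] S\NP   >
    [2,3] "cat" : (S\NP)/PP
    [3,8] PP   >
      [3,5] PP/NP   <
        [3,4] "idea" : N
        [4,5] "liked" : (PP/NP)\N
      [5,8] NP   <
        [5,7] PP\NP   <
          [5,6] "gave" : S/NP
          [6,7] "on" : (PP\NP)\(S/NP)
        [7,8] "song" : NP\(PP\NP)

YES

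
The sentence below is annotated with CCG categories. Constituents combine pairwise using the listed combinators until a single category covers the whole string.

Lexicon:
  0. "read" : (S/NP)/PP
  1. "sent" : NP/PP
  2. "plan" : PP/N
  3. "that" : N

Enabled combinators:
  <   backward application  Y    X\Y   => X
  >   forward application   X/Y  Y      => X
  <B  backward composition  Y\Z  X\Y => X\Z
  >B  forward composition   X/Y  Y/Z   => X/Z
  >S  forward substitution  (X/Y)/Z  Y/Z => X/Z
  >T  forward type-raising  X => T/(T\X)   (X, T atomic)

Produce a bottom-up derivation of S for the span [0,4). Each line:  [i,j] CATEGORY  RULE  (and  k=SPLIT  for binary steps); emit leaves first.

[0,4] S   >
  [0,2] S/PP   >S
    [0,1] "read" : (S/NP)/PP
    [1,2] "sent" : NP/PP
  [2,4] PP   >
    [2,3] "plan" : PP/N
    [3,4] "that" : N

[0,1] (S/NP)/PP  lex  "read"
[1,2] NP/PP  lex  "sent"
[0,2] S/PP  >S  k=1
[2,3] PP/N  lex  "plan"
[3,4] N  lex  "that"
[2,4] PP  >  k=3
[0,4] S  >  k=2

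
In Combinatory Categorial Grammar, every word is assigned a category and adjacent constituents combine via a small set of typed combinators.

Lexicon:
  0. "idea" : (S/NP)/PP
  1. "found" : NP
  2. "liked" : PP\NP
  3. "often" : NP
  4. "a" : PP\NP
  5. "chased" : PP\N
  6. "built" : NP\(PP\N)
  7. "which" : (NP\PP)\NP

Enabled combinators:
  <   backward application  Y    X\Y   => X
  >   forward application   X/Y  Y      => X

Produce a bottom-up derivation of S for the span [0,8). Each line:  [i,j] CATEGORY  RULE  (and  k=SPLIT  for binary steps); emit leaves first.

[0,8] S   >
  [0,3] S/NP   >
    [0,1] "idea" : (S/NP)/PP
    [1,3] PP   <
      [1,2] "found" : NP
      [2,3] "liked" : PP\NP
  [3,8] NP   <
    [3,5] PP   <
      [3,4] "often" : NP
      [4,5] "a" : PP\NP
    [5,8] NP\PP   <
      [5,7] NP   <
        [5,6] "chased" : PP\N
        [6,7] "built" : NP\(PP\N)
      [7,8] "which" : (NP\PP)\NP

[0,1] (S/NP)/PP  lex  "idea"
[1,2] NP  lex  "found"
[2,3] PP\NP  lex  "liked"
[1,3] PP  <  k=2
[0,3] S/NP  >  k=1
[3,4] NP  lex  "often"
[4,5] PP\NP  lex  "a"
[3,5] PP  <  k=4
[5,6] PP\N  lex  "chased"
[6,7] NP\(PP\N)  lex  "built"
[5,7] NP  <  k=6
[7,8] (NP\PP)\NP  lex  "which"
[5,8] NP\PP  <  k=7
[3,8] NP  <  k=5
[0,8] S  >  k=3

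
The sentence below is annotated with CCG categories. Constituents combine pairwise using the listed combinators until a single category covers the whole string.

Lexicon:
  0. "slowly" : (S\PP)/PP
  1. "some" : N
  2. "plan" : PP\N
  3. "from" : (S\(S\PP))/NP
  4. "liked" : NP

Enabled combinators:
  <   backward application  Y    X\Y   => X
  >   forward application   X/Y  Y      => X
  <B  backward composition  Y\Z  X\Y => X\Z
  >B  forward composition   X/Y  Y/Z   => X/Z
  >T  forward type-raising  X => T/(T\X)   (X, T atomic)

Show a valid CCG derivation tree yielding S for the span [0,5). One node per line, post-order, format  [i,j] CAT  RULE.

[0,1] (S\PP)/PP  lex  "slowly"
[1,2] N  lex  "some"
[2,3] PP\N  lex  "plan"
[1,3] PP  <  k=2
[0,3] S\PP  >  k=1
[3,4] (S\(S\PP))/NP  lex  "from"
[4,5] NP  lex  "liked"
[3,5] S\(S\PP)  >  k=4
[0,5] S  <  k=3

[0,5] S   <
  [0,3] S\PP   >
    [0,1] "slowly" : (S\PP)/PP
    [1,3] PP   <
      [1,2] "some" : N
      [2,3] "plan" : PP\N
  [3,5] S\(S\PP)   >
    [3,4] "from" : (S\(S\PP))/NP
    [4,5] "liked" : NP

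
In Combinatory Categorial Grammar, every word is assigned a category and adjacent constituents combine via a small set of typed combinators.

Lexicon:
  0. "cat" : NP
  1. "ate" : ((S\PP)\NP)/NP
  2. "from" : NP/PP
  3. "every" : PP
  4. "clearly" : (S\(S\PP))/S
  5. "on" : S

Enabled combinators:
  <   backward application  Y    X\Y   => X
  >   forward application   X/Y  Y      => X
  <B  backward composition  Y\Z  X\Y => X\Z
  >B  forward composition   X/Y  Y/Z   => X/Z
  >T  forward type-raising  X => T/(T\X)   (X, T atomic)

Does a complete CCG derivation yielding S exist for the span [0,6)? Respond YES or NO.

YES

[0,6] S   <
  [0,4] S\PP   <
    [0,1] "cat" : NP
    [1,4] (S\PP)\NP   >
      [1,2] "ate" : ((S\PP)\NP)/NP
      [2,4] NP   >
        [2,3] "from" : NP/PP
        [3,4] "every" : PP
  [4,6] S\(S\PP)   >
    [4,5] "clearly" : (S\(S\PP))/S
    [5,6] "on" : S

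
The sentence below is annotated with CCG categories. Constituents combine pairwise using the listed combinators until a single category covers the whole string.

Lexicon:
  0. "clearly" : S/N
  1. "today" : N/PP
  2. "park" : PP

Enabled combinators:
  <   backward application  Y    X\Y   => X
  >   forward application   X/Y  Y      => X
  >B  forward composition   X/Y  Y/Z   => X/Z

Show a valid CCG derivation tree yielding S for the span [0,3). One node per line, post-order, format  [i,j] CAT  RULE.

[0,3] S   >
  [0,2] S/PP   >B
    [0,1] "clearly" : S/N
    [1,2] "today" : N/PP
  [2,3] "park" : PP

[0,1] S/N  lex  "clearly"
[1,2] N/PP  lex  "today"
[0,2] S/PP  >B  k=1
[2,3] PP  lex  "park"
[0,3] S  >  k=2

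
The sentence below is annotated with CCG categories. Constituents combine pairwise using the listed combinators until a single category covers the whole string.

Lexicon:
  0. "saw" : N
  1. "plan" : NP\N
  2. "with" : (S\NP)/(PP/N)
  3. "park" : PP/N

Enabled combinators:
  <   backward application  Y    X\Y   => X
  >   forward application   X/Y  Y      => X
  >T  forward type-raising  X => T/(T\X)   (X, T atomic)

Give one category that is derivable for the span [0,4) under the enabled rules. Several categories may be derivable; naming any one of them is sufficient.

S

[0,4] S   <
  [0,2] NP   >
    [0,1] NP/(NP\N)   >T
      [0,1] "saw" : N
    [1,2] "plan" : NP\N
  [2,4] S\NP   >
    [2,3] "with" : (S\NP)/(PP/N)
    [3,4] "park" : PP/N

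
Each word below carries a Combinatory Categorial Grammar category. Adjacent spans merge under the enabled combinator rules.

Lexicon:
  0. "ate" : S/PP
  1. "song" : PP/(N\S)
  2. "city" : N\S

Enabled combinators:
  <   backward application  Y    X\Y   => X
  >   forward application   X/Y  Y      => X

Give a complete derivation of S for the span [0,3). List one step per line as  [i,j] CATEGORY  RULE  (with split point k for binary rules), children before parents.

[0,1] S/PP  lex  "ate"
[1,2] PP/(N\S)  lex  "song"
[2,3] N\S  lex  "city"
[1,3] PP  >  k=2
[0,3] S  >  k=1

[0,3] S   >
  [0,1] "ate" : S/PP
  [1,3] PP   >
    [1,2] "song" : PP/(N\S)
    [2,3] "city" : N\S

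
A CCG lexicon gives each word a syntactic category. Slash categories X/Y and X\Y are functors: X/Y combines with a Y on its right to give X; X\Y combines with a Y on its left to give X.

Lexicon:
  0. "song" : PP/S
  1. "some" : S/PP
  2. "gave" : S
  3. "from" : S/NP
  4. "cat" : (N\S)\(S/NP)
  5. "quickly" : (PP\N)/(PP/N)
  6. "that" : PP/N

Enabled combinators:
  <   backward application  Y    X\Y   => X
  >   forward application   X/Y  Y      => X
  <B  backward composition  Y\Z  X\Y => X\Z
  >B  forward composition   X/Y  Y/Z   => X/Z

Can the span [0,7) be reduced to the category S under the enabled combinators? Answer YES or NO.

PP/S S/PP S S/NP (N\S)\(S/NP) (PP\N)/(PP/N) PP/N
CKY chart[0,7] = {PP}; S ∉ chart

NO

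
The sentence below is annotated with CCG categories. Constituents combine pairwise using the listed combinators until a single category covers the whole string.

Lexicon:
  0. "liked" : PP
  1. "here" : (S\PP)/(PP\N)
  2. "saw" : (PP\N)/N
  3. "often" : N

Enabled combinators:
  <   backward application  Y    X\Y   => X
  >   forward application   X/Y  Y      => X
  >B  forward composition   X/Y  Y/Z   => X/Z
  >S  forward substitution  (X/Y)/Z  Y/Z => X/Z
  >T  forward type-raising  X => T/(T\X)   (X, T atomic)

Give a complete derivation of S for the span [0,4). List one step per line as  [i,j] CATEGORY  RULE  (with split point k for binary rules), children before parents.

[0,4] S   <
  [0,1] "liked" : PP
  [1,4] S\PP   >
    [1,2] "here" : (S\PP)/(PP\N)
    [2,4] PP\N   >
      [2,3] "saw" : (PP\N)/N
      [3,4] "often" : N

[0,1] PP  lex  "liked"
[1,2] (S\PP)/(PP\N)  lex  "here"
[2,3] (PP\N)/N  lex  "saw"
[3,4] N  lex  "often"
[2,4] PP\N  >  k=3
[1,4] S\PP  >  k=2
[0,4] S  <  k=1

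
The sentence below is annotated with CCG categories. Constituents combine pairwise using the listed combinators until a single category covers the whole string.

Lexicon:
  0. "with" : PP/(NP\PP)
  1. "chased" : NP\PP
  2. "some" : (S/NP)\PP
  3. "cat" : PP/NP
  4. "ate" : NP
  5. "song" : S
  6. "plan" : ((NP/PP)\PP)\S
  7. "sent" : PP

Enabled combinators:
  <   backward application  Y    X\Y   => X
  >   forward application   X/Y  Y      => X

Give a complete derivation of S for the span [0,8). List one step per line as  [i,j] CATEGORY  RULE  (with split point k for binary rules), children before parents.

[0,1] PP/(NP\PP)  lex  "with"
[1,2] NP\PP  lex  "chased"
[0,2] PP  >  k=1
[2,3] (S/NP)\PP  lex  "some"
[0,3] S/NP  <  k=2
[3,4] PP/NP  lex  "cat"
[4,5] NP  lex  "ate"
[3,5] PP  >  k=4
[5,6] S  lex  "song"
[6,7] ((NP/PP)\PP)\S  lex  "plan"
[5,7] (NP/PP)\PP  <  k=6
[3,7] NP/PP  <  k=5
[7,8] PP  lex  "sent"
[3,8] NP  >  k=7
[0,8] S  >  k=3

[0,8] S   >
  [0,3] S/NP   <
    [0,2] PP   >
      [0,1] "with" : PP/(NP\PP)
      [1,2] "chased" : NP\PP
    [2,3] "some" : (S/NP)\PP
  [3,8] NP   >
    [3,7] NP/PP   <
      [3,5] PP   >
        [3,4] "cat" : PP/NP
        [4,5] "ate" : NP
      [5,7] (NP/PP)\PP   <
        [5,6] "song" : S
        [6,7] "plan" : ((NP/PP)\PP)\S
    [7,8] "sent" : PP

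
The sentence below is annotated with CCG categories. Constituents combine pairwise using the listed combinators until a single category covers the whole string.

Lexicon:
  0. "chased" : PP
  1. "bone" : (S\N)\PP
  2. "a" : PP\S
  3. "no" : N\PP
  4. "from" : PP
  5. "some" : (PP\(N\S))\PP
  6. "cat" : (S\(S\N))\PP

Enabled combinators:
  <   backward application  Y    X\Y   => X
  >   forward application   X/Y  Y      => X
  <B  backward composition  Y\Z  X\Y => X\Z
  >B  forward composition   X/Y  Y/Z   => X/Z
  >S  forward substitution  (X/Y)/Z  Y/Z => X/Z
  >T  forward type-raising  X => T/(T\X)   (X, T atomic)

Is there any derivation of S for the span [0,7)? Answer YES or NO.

YES

[0,7] S   <
  [0,2] S\N   <
    [0,1] "chased" : PP
    [1,2] "bone" : (S\N)\PP
  [2,7] S\(S\N)   <
    [2,6] PP   <
      [2,4] N\S   <B
        [2,3] "a" : PP\S
        [3,4] "no" : N\PP
      [4,6] PP\(N\S)   <
        [4,5] "from" : PP
        [5,6] "some" : (PP\(N\S))\PP
    [6,7] "cat" : (S\(S\N))\PP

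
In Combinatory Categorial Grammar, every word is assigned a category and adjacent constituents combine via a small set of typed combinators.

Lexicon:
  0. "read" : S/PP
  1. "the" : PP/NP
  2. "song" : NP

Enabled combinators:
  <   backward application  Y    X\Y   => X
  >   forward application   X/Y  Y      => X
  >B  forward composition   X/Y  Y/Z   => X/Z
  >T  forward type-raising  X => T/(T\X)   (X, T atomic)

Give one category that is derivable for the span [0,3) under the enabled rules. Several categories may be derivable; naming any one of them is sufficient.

[0,3] S   >
  [0,2] S/NP   >B
    [0,1] "read" : S/PP
    [1,2] "the" : PP/NP
  [2,3] "song" : NP

S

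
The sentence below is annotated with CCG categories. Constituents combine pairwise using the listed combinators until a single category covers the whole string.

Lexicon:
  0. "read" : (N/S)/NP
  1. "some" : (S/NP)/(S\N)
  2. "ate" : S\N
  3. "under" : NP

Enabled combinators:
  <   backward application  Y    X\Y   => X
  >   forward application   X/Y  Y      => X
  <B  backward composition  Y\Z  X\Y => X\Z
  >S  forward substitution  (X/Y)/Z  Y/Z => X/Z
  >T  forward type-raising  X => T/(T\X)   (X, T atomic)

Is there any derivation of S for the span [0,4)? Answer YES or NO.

NO

(N/S)/NP (S/NP)/(S\N) S\N NP
CKY chart[0,4] = {N, N/(N\N), NP/(NP\N), PP/(PP\N), S/(S\N)}; S ∉ chart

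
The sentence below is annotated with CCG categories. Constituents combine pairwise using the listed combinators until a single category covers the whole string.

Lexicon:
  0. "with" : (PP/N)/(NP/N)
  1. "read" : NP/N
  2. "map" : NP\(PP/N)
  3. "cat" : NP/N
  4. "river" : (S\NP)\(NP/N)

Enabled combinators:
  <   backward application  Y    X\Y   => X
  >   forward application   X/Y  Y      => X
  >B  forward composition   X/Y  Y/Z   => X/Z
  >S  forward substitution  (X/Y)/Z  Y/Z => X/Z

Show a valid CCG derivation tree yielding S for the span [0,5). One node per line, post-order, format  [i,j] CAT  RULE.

[0,1] (PP/N)/(NP/N)  lex  "with"
[1,2] NP/N  lex  "read"
[0,2] PP/N  >  k=1
[2,3] NP\(PP/N)  lex  "map"
[0,3] NP  <  k=2
[3,4] NP/N  lex  "cat"
[4,5] (S\NP)\(NP/N)  lex  "river"
[3,5] S\NP  <  k=4
[0,5] S  <  k=3

[0,5] S   <
  [0,3] NP   <
    [0,2] PP/N   >
      [0,1] "with" : (PP/N)/(NP/N)
      [1,2] "read" : NP/N
    [2,3] "map" : NP\(PP/N)
  [3,5] S\NP   <
    [3,4] "cat" : NP/N
    [4,5] "river" : (S\NP)\(NP/N)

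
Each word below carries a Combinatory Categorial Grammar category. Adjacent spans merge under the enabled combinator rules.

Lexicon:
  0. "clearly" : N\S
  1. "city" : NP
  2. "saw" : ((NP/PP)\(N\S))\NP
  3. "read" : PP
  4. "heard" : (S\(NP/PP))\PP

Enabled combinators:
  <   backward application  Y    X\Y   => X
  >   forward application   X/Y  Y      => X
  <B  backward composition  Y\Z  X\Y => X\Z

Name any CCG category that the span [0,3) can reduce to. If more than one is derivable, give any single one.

[0,5] S   <
  [0,3] NP/PP   <
    [0,1] "clearly" : N\S
    [1,3] (NP/PP)\(N\S)   <
      [1,2] "city" : NP
      [2,3] "saw" : ((NP/PP)\(N\S))\NP
  [3,5] S\(NP/PP)   <
    [3,4] "read" : PP
    [4,5] "heard" : (S\(NP/PP))\PP

NP/PP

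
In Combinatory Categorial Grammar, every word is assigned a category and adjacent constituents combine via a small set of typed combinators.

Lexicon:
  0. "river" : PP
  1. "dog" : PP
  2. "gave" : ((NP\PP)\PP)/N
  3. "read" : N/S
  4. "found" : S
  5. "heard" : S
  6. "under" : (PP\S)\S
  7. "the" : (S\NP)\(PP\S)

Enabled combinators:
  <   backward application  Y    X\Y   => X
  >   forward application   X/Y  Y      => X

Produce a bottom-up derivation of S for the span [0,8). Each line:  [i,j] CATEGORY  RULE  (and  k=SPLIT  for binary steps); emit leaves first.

[0,1] PP  lex  "river"
[1,2] PP  lex  "dog"
[2,3] ((NP\PP)\PP)/N  lex  "gave"
[3,4] N/S  lex  "read"
[4,5] S  lex  "found"
[3,5] N  >  k=4
[2,5] (NP\PP)\PP  >  k=3
[1,5] NP\PP  <  k=2
[0,5] NP  <  k=1
[5,6] S  lex  "heard"
[6,7] (PP\S)\S  lex  "under"
[5,7] PP\S  <  k=6
[7,8] (S\NP)\(PP\S)  lex  "the"
[5,8] S\NP  <  k=7
[0,8] S  <  k=5

[0,8] S   <
  [0,5] NP   <
    [0,1] "river" : PP
    [1,5] NP\PP   <
      [1,2] "dog" : PP
      [2,5] (NP\PP)\PP   >
        [2,3] "gave" : ((NP\PP)\PP)/N
        [3,5] N   >
          [3,4] "read" : N/S
          [4,5] "found" : S
  [5,8] S\NP   <
    [5,7] PP\S   <
      [5,6] "heard" : S
      [6,7] "under" : (PP\S)\S
    [7,8] "the" : (S\NP)\(PP\S)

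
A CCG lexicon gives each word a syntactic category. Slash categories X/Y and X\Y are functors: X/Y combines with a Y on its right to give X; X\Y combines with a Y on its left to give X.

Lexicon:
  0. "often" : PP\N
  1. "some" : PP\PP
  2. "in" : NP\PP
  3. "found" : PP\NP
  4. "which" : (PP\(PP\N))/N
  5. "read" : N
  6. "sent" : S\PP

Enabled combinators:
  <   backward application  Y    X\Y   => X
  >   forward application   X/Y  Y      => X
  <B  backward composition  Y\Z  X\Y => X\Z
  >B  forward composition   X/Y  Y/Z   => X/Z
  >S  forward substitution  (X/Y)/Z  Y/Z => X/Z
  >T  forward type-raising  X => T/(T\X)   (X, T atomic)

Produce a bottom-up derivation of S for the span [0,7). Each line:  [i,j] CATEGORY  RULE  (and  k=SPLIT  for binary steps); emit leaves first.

[0,7] S   <
  [0,6] PP   <
    [0,4] PP\N   <B
      [0,2] PP\N   <B
        [0,1] "often" : PP\N
        [1,2] "some" : PP\PP
      [2,4] PP\PP   <B
        [2,3] "in" : NP\PP
        [3,4] "found" : PP\NP
    [4,6] PP\(PP\N)   >
      [4,5] "which" : (PP\(PP\N))/N
      [5,6] "read" : N
  [6,7] "sent" : S\PP

[0,1] PP\N  lex  "often"
[1,2] PP\PP  lex  "some"
[0,2] PP\N  <B  k=1
[2,3] NP\PP  lex  "in"
[3,4] PP\NP  lex  "found"
[2,4] PP\PP  <B  k=3
[0,4] PP\N  <B  k=2
[4,5] (PP\(PP\N))/N  lex  "which"
[5,6] N  lex  "read"
[4,6] PP\(PP\N)  >  k=5
[0,6] PP  <  k=4
[6,7] S\PP  lex  "sent"
[0,7] S  <  k=6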